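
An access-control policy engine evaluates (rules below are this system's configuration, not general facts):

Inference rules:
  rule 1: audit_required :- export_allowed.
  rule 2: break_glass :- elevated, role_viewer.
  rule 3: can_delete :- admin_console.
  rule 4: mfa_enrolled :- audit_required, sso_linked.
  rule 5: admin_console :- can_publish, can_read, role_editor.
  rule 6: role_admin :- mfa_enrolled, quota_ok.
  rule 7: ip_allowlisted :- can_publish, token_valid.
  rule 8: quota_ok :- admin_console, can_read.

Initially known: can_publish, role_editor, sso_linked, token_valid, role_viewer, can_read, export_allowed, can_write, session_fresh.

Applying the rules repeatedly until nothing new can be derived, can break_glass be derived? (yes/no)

Round 1 — rule 1, rule 5, rule 7, derive audit_required, admin_console, ip_allowlisted.
Round 2 — rule 3, rule 4, rule 8, derive can_delete, mfa_enrolled, quota_ok.
Round 3 — rule 6, derive role_admin.
Fixed point reached. break_glass is concluded only by rule 2; rule 2 needs elevated (never derived).

no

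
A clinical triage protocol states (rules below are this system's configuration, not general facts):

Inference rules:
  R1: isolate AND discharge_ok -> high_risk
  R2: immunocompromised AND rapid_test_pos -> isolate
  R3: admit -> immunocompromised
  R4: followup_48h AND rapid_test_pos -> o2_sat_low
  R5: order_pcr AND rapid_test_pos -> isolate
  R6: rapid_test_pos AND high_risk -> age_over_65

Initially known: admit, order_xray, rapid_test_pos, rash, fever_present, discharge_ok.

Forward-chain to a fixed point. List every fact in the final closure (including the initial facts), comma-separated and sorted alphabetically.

Round 1: R3 [admit -> immunocompromised]. New: immunocompromised.
Round 2: R2 [immunocompromised AND rapid_test_pos -> isolate]. New: isolate.
Round 3: R1 [isolate AND discharge_ok -> high_risk]. New: high_risk.
Round 4: R6 [rapid_test_pos AND high_risk -> age_over_65]. New: age_over_65.

admit, age_over_65, discharge_ok, fever_present, high_risk, immunocompromised, isolate, order_xray, rapid_test_pos, rash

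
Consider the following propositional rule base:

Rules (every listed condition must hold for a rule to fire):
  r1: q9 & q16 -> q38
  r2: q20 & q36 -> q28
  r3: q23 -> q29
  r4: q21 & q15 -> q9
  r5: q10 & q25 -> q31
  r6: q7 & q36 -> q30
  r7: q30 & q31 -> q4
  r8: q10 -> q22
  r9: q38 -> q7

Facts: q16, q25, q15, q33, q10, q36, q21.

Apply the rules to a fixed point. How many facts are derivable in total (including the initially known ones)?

14

Round 1: r4 [q21 & q15 -> q9]; r5 [q10 & q25 -> q31]; r8 [q10 -> q22]. New: q9, q31, q22.
Round 2: r1 [q9 & q16 -> q38]. New: q38.
Round 3: r9 [q38 -> q7]. New: q7.
Round 4: r6 [q7 & q36 -> q30]. New: q30.
Round 5: r7 [q30 & q31 -> q4]. New: q4.
Closure: {q10, q15, q16, q21, q22, q25, q30, q31, q33, q36, q38, q4, q7, q9} — 14 facts.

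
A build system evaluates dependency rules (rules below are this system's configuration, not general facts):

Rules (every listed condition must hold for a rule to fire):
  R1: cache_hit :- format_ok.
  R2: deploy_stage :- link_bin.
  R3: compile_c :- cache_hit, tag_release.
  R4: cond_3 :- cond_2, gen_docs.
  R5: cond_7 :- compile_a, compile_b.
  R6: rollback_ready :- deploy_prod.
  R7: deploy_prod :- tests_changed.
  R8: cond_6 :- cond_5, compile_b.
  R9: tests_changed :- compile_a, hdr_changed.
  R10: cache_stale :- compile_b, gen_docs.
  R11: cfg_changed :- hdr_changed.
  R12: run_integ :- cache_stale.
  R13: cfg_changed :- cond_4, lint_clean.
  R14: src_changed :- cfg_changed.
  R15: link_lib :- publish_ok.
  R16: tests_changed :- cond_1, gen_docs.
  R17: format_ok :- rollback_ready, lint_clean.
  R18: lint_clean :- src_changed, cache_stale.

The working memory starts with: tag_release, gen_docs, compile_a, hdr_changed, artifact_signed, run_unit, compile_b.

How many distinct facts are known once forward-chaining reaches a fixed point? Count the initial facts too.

19

Round 1 fires R5, R9, R10, R11, giving cond_7, tests_changed, cache_stale, cfg_changed.
Round 2 fires R7, R12, R14, giving deploy_prod, run_integ, src_changed.
Round 3 fires R6, R18, giving rollback_ready, lint_clean.
Round 4 fires R17, giving format_ok.
Round 5 fires R1, giving cache_hit.
Round 6 fires R3, giving compile_c.
Closure: {artifact_signed, cache_hit, cache_stale, cfg_changed, compile_a, compile_b, compile_c, cond_7, deploy_prod, format_ok, gen_docs, hdr_changed, lint_clean, rollback_ready, run_integ, run_unit, src_changed, tag_release, tests_changed} — 19 facts.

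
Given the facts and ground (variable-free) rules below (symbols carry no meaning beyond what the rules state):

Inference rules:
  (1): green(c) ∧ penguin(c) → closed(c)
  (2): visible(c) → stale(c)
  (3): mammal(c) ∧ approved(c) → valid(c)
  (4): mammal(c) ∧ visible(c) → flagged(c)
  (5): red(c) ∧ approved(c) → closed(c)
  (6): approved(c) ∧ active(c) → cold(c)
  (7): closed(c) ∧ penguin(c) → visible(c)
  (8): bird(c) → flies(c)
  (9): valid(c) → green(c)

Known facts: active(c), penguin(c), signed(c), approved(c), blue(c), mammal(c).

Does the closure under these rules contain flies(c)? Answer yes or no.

no

Round 1 — (3), (6), derive valid(c), cold(c).
Round 2 — (9), derive green(c).
Round 3 — (1), derive closed(c).
Round 4 — (7), derive visible(c).
Round 5 — (2), (4), derive stale(c), flagged(c).
Fixed point reached. flies(c) is concluded only by (8); (8) needs bird(c) (never derived).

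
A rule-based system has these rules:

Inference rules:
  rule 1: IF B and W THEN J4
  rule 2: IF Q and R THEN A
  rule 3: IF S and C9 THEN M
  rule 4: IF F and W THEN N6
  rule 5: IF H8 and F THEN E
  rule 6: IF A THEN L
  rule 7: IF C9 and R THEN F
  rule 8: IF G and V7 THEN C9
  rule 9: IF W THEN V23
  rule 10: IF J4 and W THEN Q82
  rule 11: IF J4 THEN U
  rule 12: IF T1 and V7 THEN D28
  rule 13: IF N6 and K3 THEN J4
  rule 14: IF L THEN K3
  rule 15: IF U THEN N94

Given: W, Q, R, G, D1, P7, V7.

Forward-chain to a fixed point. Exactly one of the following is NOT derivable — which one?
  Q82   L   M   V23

Round 1: rule 2 [IF Q and R THEN A]; rule 8 [IF G and V7 THEN C9]; rule 9 [IF W THEN V23]. Adds A, C9, V23.
Round 2: rule 6 [IF A THEN L]; rule 7 [IF C9 and R THEN F]. Adds L, F.
Round 3: rule 4 [IF F and W THEN N6]; rule 14 [IF L THEN K3]. Adds N6, K3.
Round 4: rule 13 [IF N6 and K3 THEN J4]. Adds J4.
Round 5: rule 10 [IF J4 and W THEN Q82]; rule 11 [IF J4 THEN U]. Adds Q82, U.
Round 6: rule 15 [IF U THEN N94]. Adds N94.
Derived: L (round 2), V23 (round 1), Q82 (round 5). M never appears in any round.

M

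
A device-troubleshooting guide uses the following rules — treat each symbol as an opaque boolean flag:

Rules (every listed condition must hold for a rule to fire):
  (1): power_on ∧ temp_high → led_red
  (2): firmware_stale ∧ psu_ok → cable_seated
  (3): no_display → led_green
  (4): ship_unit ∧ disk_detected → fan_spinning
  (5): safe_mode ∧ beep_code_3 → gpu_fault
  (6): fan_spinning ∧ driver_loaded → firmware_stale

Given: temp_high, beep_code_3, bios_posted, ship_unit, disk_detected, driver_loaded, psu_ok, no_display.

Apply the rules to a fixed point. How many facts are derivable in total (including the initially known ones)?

Round 1 fires (3), (4), giving led_green, fan_spinning.
Round 2 fires (6), giving firmware_stale.
Round 3 fires (2), giving cable_seated.
Closure: {beep_code_3, bios_posted, cable_seated, disk_detected, driver_loaded, fan_spinning, firmware_stale, led_green, no_display, psu_ok, ship_unit, temp_high} — 12 facts.

12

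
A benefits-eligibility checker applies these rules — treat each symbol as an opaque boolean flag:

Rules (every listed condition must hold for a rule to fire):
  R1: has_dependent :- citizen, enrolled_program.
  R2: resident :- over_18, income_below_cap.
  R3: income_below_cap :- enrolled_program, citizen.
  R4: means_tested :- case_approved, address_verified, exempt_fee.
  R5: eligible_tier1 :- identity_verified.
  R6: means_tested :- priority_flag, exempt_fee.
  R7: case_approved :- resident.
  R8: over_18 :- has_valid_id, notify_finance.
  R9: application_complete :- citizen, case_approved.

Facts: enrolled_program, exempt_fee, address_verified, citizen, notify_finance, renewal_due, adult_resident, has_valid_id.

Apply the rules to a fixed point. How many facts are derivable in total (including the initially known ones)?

15

Round 1 — R1, R3, R8, derive has_dependent, income_below_cap, over_18.
Round 2 — R2, derive resident.
Round 3 — R7, derive case_approved.
Round 4 — R4, R9, derive means_tested, application_complete.
Closure: {address_verified, adult_resident, application_complete, case_approved, citizen, enrolled_program, exempt_fee, has_dependent, has_valid_id, income_below_cap, means_tested, notify_finance, over_18, renewal_due, resident} — 15 facts.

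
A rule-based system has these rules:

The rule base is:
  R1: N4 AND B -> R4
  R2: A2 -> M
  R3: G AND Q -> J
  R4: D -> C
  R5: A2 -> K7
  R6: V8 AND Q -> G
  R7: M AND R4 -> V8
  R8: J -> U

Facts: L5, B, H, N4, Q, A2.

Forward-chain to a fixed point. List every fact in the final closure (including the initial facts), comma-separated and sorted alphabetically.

Round 1 — R1, R2, R5, derive R4, M, K7.
Round 2 — R7, derive V8.
Round 3 — R6, derive G.
Round 4 — R3, derive J.
Round 5 — R8, derive U.

A2, B, G, H, J, K7, L5, M, N4, Q, R4, U, V8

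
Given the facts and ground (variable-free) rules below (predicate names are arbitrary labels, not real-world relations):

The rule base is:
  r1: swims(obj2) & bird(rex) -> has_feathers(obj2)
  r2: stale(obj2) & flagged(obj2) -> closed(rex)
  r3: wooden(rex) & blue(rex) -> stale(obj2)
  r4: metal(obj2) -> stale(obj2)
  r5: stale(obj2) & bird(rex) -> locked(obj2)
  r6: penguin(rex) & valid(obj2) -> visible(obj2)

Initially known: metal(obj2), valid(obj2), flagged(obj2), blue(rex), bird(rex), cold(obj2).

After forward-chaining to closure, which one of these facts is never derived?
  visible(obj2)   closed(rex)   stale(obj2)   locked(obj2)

visible(obj2)

Round 1 fires r4, giving stale(obj2).
Round 2 fires r2, r5, giving closed(rex), locked(obj2).
Derived: locked(obj2) (round 2), stale(obj2) (round 1), closed(rex) (round 2). visible(obj2) never appears in any round.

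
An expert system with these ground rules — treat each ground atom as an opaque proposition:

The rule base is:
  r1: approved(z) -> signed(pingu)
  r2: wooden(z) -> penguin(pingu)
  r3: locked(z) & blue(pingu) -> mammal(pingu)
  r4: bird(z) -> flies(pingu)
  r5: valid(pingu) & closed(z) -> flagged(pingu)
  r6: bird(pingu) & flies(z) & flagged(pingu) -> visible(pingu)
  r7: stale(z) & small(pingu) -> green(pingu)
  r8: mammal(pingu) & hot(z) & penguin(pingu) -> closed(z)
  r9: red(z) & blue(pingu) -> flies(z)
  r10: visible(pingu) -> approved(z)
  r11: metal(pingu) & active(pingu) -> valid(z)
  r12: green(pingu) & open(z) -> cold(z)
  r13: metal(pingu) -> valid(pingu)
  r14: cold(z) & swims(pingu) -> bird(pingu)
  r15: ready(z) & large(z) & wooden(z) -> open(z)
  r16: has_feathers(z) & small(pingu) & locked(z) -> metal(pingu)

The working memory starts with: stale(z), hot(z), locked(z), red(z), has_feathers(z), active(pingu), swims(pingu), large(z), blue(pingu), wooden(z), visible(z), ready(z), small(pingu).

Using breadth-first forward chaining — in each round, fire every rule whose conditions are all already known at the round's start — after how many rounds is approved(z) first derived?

[1] r2 [wooden(z) -> penguin(pingu)]; r3 [locked(z) & blue(pingu) -> mammal(pingu)]; r7 [stale(z) & small(pingu) -> green(pingu)]; r9 [red(z) & blue(pingu) -> flies(z)]; r15 [ready(z) & large(z) & wooden(z) -> open(z)]; r16 [has_feathers(z) & small(pingu) & locked(z) -> metal(pingu)]. ⇒ new: penguin(pingu), mammal(pingu), green(pingu), flies(z), open(z), metal(pingu).
[2] r8 [mammal(pingu) & hot(z) & penguin(pingu) -> closed(z)]; r11 [metal(pingu) & active(pingu) -> valid(z)]; r12 [green(pingu) & open(z) -> cold(z)]; r13 [metal(pingu) -> valid(pingu)]. ⇒ new: closed(z), valid(z), cold(z), valid(pingu).
[3] r5 [valid(pingu) & closed(z) -> flagged(pingu)]; r14 [cold(z) & swims(pingu) -> bird(pingu)]. ⇒ new: flagged(pingu), bird(pingu).
[4] r6 [bird(pingu) & flies(z) & flagged(pingu) -> visible(pingu)]. ⇒ new: visible(pingu).
[5] r10 [visible(pingu) -> approved(z)]. ⇒ new: approved(z).
approved(z) first appears in round 5.

5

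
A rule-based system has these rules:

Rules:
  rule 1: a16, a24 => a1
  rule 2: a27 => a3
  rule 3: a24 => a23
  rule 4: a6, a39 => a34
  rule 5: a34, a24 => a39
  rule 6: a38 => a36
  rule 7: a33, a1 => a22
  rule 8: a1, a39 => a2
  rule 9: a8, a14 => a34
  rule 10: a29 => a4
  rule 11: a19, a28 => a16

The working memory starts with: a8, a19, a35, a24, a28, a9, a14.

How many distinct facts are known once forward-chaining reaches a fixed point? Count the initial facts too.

Round 1 fires rule 3, rule 9, rule 11, giving a23, a34, a16.
Round 2 fires rule 1, rule 5, giving a1, a39.
Round 3 fires rule 8, giving a2.
Closure: {a1, a14, a16, a19, a2, a23, a24, a28, a34, a35, a39, a8, a9} — 13 facts.

13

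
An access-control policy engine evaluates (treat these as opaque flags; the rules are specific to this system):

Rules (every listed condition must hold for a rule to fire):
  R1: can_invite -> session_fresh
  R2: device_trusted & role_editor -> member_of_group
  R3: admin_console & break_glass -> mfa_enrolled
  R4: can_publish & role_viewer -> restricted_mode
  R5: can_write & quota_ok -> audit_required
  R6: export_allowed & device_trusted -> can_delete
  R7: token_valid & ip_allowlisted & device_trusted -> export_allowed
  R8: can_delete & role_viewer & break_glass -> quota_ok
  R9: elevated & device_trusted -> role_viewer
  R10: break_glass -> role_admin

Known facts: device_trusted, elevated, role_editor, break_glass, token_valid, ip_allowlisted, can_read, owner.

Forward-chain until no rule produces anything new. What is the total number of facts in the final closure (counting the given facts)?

14

[1] R2 [device_trusted & role_editor -> member_of_group]; R7 [token_valid & ip_allowlisted & device_trusted -> export_allowed]; R9 [elevated & device_trusted -> role_viewer]; R10 [break_glass -> role_admin]. ⇒ new: member_of_group, export_allowed, role_viewer, role_admin.
[2] R6 [export_allowed & device_trusted -> can_delete]. ⇒ new: can_delete.
[3] R8 [can_delete & role_viewer & break_glass -> quota_ok]. ⇒ new: quota_ok.
Closure: {break_glass, can_delete, can_read, device_trusted, elevated, export_allowed, ip_allowlisted, member_of_group, owner, quota_ok, role_admin, role_editor, role_viewer, token_valid} — 14 facts.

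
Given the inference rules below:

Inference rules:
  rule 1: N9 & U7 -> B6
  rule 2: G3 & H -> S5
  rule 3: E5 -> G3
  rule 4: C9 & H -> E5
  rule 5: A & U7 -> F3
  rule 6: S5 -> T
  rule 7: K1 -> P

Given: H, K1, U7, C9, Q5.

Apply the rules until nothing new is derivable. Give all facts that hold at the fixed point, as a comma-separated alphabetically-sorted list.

Round 1 — rule 4, rule 7, derive E5, P.
Round 2 — rule 3, derive G3.
Round 3 — rule 2, derive S5.
Round 4 — rule 6, derive T.

C9, E5, G3, H, K1, P, Q5, S5, T, U7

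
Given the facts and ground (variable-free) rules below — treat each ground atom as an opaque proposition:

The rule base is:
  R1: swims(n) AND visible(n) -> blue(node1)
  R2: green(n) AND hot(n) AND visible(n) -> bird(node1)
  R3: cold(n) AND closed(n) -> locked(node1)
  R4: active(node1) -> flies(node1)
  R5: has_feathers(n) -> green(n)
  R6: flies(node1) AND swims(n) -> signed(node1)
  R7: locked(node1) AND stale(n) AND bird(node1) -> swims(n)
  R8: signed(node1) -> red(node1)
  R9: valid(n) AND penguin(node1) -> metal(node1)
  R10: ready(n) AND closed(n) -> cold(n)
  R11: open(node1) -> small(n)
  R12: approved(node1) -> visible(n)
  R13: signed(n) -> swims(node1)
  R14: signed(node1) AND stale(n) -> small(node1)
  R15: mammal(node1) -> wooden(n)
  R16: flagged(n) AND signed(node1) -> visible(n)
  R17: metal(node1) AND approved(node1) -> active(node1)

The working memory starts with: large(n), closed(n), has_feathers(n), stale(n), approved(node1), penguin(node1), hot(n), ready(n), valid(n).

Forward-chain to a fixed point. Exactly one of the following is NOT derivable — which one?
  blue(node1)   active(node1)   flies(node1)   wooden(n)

wooden(n)

Round 1: R5 [has_feathers(n) -> green(n)]; R9 [valid(n) AND penguin(node1) -> metal(node1)]; R10 [ready(n) AND closed(n) -> cold(n)]; R12 [approved(node1) -> visible(n)]. New: green(n), metal(node1), cold(n), visible(n).
Round 2: R2 [green(n) AND hot(n) AND visible(n) -> bird(node1)]; R3 [cold(n) AND closed(n) -> locked(node1)]; R17 [metal(node1) AND approved(node1) -> active(node1)]. New: bird(node1), locked(node1), active(node1).
Round 3: R4 [active(node1) -> flies(node1)]; R7 [locked(node1) AND stale(n) AND bird(node1) -> swims(n)]. New: flies(node1), swims(n).
Round 4: R1 [swims(n) AND visible(n) -> blue(node1)]; R6 [flies(node1) AND swims(n) -> signed(node1)]. New: blue(node1), signed(node1).
Round 5: R8 [signed(node1) -> red(node1)]; R14 [signed(node1) AND stale(n) -> small(node1)]. New: red(node1), small(node1).
Derived: blue(node1) (round 4), active(node1) (round 2), flies(node1) (round 3). wooden(n) never appears in any round.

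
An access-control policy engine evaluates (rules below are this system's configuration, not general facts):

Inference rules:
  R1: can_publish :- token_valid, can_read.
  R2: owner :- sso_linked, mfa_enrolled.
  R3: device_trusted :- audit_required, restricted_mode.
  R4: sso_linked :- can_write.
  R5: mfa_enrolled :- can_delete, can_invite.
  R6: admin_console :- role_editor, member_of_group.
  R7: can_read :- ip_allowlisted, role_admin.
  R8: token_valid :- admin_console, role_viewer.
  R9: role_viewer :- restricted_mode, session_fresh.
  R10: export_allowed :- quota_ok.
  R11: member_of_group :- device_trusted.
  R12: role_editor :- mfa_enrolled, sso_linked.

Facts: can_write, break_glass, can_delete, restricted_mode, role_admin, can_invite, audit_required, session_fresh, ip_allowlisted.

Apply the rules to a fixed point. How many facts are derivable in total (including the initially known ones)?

20

Round 1: R3 [device_trusted :- audit_required, restricted_mode.]; R4 [sso_linked :- can_write.]; R5 [mfa_enrolled :- can_delete, can_invite.]; R7 [can_read :- ip_allowlisted, role_admin.]; R9 [role_viewer :- restricted_mode, session_fresh.]. New: device_trusted, sso_linked, mfa_enrolled, can_read, role_viewer.
Round 2: R2 [owner :- sso_linked, mfa_enrolled.]; R11 [member_of_group :- device_trusted.]; R12 [role_editor :- mfa_enrolled, sso_linked.]. New: owner, member_of_group, role_editor.
Round 3: R6 [admin_console :- role_editor, member_of_group.]. New: admin_console.
Round 4: R8 [token_valid :- admin_console, role_viewer.]. New: token_valid.
Round 5: R1 [can_publish :- token_valid, can_read.]. New: can_publish.
Closure: {admin_console, audit_required, break_glass, can_delete, can_invite, can_publish, can_read, can_write, device_trusted, ip_allowlisted, member_of_group, mfa_enrolled, owner, restricted_mode, role_admin, role_editor, role_viewer, session_fresh, sso_linked, token_valid} — 20 facts.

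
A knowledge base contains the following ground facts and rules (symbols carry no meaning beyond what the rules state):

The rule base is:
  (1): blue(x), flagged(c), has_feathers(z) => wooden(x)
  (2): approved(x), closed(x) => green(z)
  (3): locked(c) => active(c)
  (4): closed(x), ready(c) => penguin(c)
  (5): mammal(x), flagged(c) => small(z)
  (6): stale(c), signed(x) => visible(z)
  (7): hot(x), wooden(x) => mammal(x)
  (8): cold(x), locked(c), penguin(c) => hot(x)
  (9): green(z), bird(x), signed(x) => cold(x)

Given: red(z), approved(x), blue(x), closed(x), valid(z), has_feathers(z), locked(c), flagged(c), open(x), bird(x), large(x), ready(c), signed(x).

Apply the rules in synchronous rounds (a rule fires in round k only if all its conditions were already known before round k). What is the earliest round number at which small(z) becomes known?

5

Round 1 — (1), (2), (3), (4), derive wooden(x), green(z), active(c), penguin(c).
Round 2 — (9), derive cold(x).
Round 3 — (8), derive hot(x).
Round 4 — (7), derive mammal(x).
Round 5 — (5), derive small(z).
small(z) first appears in round 5.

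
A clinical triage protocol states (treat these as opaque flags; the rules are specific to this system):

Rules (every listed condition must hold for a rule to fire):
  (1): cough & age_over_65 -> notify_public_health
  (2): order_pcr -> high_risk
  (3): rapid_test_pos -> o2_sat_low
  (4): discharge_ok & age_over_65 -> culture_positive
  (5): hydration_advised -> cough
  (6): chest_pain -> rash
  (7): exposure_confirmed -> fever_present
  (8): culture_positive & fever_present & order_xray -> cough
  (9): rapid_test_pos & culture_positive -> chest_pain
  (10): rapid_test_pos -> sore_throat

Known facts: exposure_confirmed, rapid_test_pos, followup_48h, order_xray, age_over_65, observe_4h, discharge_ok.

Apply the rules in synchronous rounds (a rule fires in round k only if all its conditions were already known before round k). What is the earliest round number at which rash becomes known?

Round 1: (3) [rapid_test_pos -> o2_sat_low]; (4) [discharge_ok & age_over_65 -> culture_positive]; (7) [exposure_confirmed -> fever_present]; (10) [rapid_test_pos -> sore_throat]. Adds o2_sat_low, culture_positive, fever_present, sore_throat.
Round 2: (8) [culture_positive & fever_present & order_xray -> cough]; (9) [rapid_test_pos & culture_positive -> chest_pain]. Adds cough, chest_pain.
Round 3: (1) [cough & age_over_65 -> notify_public_health]; (6) [chest_pain -> rash]. Adds notify_public_health, rash.
rash first appears in round 3.

3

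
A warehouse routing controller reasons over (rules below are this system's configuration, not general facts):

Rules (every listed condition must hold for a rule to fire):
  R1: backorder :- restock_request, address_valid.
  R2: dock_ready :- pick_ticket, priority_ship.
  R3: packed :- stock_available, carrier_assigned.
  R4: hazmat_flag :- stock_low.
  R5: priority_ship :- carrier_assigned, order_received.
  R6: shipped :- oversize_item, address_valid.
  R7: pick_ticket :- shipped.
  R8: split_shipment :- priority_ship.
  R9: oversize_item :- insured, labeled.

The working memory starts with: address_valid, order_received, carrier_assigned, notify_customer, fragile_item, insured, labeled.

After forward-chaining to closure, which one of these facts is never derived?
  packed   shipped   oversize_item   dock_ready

Round 1 fires R5, R9, giving priority_ship, oversize_item.
Round 2 fires R6, R8, giving shipped, split_shipment.
Round 3 fires R7, giving pick_ticket.
Round 4 fires R2, giving dock_ready.
Derived: dock_ready (round 4), shipped (round 2), oversize_item (round 1). packed never appears in any round.

packed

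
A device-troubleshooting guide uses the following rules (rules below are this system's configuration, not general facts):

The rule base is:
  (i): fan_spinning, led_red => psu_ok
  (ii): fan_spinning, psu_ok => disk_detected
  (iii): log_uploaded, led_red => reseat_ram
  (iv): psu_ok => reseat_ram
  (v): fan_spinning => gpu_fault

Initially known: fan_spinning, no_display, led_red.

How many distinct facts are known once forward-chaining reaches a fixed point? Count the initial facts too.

Round 1 fires (i), (v), giving psu_ok, gpu_fault.
Round 2 fires (ii), (iv), giving disk_detected, reseat_ram.
Closure: {disk_detected, fan_spinning, gpu_fault, led_red, no_display, psu_ok, reseat_ram} — 7 facts.

7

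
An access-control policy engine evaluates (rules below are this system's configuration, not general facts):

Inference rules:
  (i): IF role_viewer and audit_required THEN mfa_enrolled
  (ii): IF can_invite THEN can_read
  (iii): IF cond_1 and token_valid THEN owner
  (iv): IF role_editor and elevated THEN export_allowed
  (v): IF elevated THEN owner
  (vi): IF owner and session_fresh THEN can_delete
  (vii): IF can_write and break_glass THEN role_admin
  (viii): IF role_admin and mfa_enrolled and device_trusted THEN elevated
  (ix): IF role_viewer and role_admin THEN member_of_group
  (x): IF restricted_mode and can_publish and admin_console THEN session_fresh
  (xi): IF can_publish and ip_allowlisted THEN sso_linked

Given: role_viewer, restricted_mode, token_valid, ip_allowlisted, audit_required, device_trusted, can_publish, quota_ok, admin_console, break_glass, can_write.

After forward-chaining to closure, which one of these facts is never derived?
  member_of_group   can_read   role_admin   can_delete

Round 1: (i) [IF role_viewer and audit_required THEN mfa_enrolled]; (vii) [IF can_write and break_glass THEN role_admin]; (x) [IF restricted_mode and can_publish and admin_console THEN session_fresh]; (xi) [IF can_publish and ip_allowlisted THEN sso_linked]. Adds mfa_enrolled, role_admin, session_fresh, sso_linked.
Round 2: (viii) [IF role_admin and mfa_enrolled and device_trusted THEN elevated]; (ix) [IF role_viewer and role_admin THEN member_of_group]. Adds elevated, member_of_group.
Round 3: (v) [IF elevated THEN owner]. Adds owner.
Round 4: (vi) [IF owner and session_fresh THEN can_delete]. Adds can_delete.
Derived: member_of_group (round 2), role_admin (round 1), can_delete (round 4). can_read never appears in any round.

can_read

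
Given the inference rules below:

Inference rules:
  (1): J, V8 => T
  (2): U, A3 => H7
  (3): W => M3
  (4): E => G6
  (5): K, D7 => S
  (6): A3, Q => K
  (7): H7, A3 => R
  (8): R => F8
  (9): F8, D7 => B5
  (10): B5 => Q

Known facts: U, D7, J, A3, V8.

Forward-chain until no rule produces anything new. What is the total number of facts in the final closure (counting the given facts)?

13

Round 1 fires (1), (2), giving T, H7.
Round 2 fires (7), giving R.
Round 3 fires (8), giving F8.
Round 4 fires (9), giving B5.
Round 5 fires (10), giving Q.
Round 6 fires (6), giving K.
Round 7 fires (5), giving S.
Closure: {A3, B5, D7, F8, H7, J, K, Q, R, S, T, U, V8} — 13 facts.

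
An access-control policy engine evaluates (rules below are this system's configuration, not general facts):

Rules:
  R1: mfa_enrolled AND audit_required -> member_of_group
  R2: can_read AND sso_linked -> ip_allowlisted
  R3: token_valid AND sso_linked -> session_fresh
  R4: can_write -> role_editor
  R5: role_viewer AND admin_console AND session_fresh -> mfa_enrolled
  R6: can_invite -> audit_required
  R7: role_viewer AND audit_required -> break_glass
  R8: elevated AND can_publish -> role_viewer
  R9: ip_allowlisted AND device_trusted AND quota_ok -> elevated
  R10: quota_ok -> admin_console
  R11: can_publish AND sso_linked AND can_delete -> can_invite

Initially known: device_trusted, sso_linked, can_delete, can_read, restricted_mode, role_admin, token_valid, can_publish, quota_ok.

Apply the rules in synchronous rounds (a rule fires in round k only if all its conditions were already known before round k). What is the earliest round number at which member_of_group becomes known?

Round 1 fires R2, R3, R10, R11, giving ip_allowlisted, session_fresh, admin_console, can_invite.
Round 2 fires R6, R9, giving audit_required, elevated.
Round 3 fires R8, giving role_viewer.
Round 4 fires R5, R7, giving mfa_enrolled, break_glass.
Round 5 fires R1, giving member_of_group.
member_of_group first appears in round 5.

5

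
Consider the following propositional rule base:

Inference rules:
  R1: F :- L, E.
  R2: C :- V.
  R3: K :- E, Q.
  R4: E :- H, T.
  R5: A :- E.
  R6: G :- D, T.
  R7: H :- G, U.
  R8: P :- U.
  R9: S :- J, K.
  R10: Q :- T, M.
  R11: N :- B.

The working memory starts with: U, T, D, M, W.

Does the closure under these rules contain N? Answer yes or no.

no

[1] R6 [G :- D, T.]; R8 [P :- U.]; R10 [Q :- T, M.]. ⇒ new: G, P, Q.
[2] R7 [H :- G, U.]. ⇒ new: H.
[3] R4 [E :- H, T.]. ⇒ new: E.
[4] R3 [K :- E, Q.]; R5 [A :- E.]. ⇒ new: K, A.
Fixed point reached. N is concluded only by R11; R11 needs B (never derived).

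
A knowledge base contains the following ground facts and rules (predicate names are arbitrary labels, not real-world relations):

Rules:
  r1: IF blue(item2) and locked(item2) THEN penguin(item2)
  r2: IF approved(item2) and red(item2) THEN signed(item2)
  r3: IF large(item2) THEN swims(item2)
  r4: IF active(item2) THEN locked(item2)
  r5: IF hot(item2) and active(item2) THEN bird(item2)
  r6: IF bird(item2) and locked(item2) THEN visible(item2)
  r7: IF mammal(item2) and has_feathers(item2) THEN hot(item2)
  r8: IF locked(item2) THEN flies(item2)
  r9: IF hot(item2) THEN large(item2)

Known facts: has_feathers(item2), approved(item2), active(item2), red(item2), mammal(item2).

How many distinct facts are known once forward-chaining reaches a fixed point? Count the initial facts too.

Round 1: r2 [IF approved(item2) and red(item2) THEN signed(item2)]; r4 [IF active(item2) THEN locked(item2)]; r7 [IF mammal(item2) and has_feathers(item2) THEN hot(item2)]. Adds signed(item2), locked(item2), hot(item2).
Round 2: r5 [IF hot(item2) and active(item2) THEN bird(item2)]; r8 [IF locked(item2) THEN flies(item2)]; r9 [IF hot(item2) THEN large(item2)]. Adds bird(item2), flies(item2), large(item2).
Round 3: r3 [IF large(item2) THEN swims(item2)]; r6 [IF bird(item2) and locked(item2) THEN visible(item2)]. Adds swims(item2), visible(item2).
Closure: {active(item2), approved(item2), bird(item2), flies(item2), has_feathers(item2), hot(item2), large(item2), locked(item2), mammal(item2), red(item2), signed(item2), swims(item2), visible(item2)} — 13 facts.

13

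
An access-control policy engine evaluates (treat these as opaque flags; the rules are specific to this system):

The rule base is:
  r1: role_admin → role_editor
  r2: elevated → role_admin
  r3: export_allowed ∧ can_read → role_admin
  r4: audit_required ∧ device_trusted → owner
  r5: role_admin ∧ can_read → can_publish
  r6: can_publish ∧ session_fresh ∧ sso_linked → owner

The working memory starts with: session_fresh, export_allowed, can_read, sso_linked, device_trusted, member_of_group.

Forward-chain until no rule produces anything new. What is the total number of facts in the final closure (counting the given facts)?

Round 1: r3 [export_allowed ∧ can_read → role_admin]. Adds role_admin.
Round 2: r1 [role_admin → role_editor]; r5 [role_admin ∧ can_read → can_publish]. Adds role_editor, can_publish.
Round 3: r6 [can_publish ∧ session_fresh ∧ sso_linked → owner]. Adds owner.
Closure: {can_publish, can_read, device_trusted, export_allowed, member_of_group, owner, role_admin, role_editor, session_fresh, sso_linked} — 10 facts.

10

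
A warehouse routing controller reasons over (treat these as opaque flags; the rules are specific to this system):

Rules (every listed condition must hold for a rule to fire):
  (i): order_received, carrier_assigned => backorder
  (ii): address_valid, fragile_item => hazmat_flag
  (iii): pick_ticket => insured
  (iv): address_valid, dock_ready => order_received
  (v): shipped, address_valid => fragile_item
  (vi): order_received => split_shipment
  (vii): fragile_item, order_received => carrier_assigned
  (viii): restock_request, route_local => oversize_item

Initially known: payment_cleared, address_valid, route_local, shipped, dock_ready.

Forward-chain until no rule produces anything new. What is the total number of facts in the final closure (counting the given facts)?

Round 1 — (iv), (v), derive order_received, fragile_item.
Round 2 — (ii), (vi), (vii), derive hazmat_flag, split_shipment, carrier_assigned.
Round 3 — (i), derive backorder.
Closure: {address_valid, backorder, carrier_assigned, dock_ready, fragile_item, hazmat_flag, order_received, payment_cleared, route_local, shipped, split_shipment} — 11 facts.

11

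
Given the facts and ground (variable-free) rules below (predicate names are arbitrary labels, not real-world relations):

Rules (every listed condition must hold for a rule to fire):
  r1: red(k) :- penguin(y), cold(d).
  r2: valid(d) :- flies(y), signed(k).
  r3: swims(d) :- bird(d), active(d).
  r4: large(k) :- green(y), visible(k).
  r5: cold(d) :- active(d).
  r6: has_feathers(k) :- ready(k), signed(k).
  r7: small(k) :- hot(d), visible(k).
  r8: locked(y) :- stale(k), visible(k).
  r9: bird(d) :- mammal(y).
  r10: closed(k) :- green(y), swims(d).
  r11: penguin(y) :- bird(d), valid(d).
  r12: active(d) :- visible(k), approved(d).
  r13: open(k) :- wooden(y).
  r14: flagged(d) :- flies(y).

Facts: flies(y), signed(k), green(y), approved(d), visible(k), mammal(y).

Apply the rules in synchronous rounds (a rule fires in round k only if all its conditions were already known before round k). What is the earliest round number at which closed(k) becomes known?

Round 1: r2 [valid(d) :- flies(y), signed(k).]; r4 [large(k) :- green(y), visible(k).]; r9 [bird(d) :- mammal(y).]; r12 [active(d) :- visible(k), approved(d).]; r14 [flagged(d) :- flies(y).]. New: valid(d), large(k), bird(d), active(d), flagged(d).
Round 2: r3 [swims(d) :- bird(d), active(d).]; r5 [cold(d) :- active(d).]; r11 [penguin(y) :- bird(d), valid(d).]. New: swims(d), cold(d), penguin(y).
Round 3: r1 [red(k) :- penguin(y), cold(d).]; r10 [closed(k) :- green(y), swims(d).]. New: red(k), closed(k).
closed(k) first appears in round 3.

3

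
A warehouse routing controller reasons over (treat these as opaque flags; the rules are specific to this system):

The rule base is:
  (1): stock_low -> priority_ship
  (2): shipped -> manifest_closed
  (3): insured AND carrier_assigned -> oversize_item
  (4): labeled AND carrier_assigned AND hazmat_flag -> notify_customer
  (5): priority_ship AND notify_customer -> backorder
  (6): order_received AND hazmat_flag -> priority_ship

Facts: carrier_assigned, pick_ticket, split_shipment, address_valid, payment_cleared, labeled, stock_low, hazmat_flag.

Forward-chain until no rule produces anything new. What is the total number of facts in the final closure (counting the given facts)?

Round 1 — (1), (4), derive priority_ship, notify_customer.
Round 2 — (5), derive backorder.
Closure: {address_valid, backorder, carrier_assigned, hazmat_flag, labeled, notify_customer, payment_cleared, pick_ticket, priority_ship, split_shipment, stock_low} — 11 facts.

11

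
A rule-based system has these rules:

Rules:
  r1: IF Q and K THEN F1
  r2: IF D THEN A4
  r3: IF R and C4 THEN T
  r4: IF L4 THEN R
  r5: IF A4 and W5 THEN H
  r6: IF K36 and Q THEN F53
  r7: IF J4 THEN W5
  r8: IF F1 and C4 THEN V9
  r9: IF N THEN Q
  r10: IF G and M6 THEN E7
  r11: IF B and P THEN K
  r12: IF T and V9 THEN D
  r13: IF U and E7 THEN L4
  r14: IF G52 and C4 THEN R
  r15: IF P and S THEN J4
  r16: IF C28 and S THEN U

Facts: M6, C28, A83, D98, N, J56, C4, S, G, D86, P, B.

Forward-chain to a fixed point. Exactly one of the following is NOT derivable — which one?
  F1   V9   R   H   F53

F53

Round 1: r9 [IF N THEN Q]; r10 [IF G and M6 THEN E7]; r11 [IF B and P THEN K]; r15 [IF P and S THEN J4]; r16 [IF C28 and S THEN U]. New: Q, E7, K, J4, U.
Round 2: r1 [IF Q and K THEN F1]; r7 [IF J4 THEN W5]; r13 [IF U and E7 THEN L4]. New: F1, W5, L4.
Round 3: r4 [IF L4 THEN R]; r8 [IF F1 and C4 THEN V9]. New: R, V9.
Round 4: r3 [IF R and C4 THEN T]. New: T.
Round 5: r12 [IF T and V9 THEN D]. New: D.
Round 6: r2 [IF D THEN A4]. New: A4.
Round 7: r5 [IF A4 and W5 THEN H]. New: H.
Derived: V9 (round 3), R (round 3), H (round 7), F1 (round 2). F53 never appears in any round.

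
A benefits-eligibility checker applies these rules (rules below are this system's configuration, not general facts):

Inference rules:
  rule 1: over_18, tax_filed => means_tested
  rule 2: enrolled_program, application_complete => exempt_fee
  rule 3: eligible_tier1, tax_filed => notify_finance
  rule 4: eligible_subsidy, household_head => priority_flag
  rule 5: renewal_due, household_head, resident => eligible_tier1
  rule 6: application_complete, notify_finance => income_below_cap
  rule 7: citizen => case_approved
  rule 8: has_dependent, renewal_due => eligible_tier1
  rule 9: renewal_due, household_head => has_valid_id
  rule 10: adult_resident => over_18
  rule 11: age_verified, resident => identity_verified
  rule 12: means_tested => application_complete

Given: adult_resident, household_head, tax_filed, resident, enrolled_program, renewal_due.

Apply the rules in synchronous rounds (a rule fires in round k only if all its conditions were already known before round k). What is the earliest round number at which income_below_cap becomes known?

4

Round 1: rule 5 [renewal_due, household_head, resident => eligible_tier1]; rule 9 [renewal_due, household_head => has_valid_id]; rule 10 [adult_resident => over_18]. Adds eligible_tier1, has_valid_id, over_18.
Round 2: rule 1 [over_18, tax_filed => means_tested]; rule 3 [eligible_tier1, tax_filed => notify_finance]. Adds means_tested, notify_finance.
Round 3: rule 12 [means_tested => application_complete]. Adds application_complete.
Round 4: rule 2 [enrolled_program, application_complete => exempt_fee]; rule 6 [application_complete, notify_finance => income_below_cap]. Adds exempt_fee, income_below_cap.
income_below_cap first appears in round 4.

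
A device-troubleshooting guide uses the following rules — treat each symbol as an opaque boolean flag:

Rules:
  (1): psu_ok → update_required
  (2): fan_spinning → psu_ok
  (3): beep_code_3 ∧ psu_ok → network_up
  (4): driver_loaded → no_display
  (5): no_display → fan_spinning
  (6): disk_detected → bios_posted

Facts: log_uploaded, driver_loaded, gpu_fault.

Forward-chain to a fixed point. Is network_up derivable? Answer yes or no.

Round 1: (4) [driver_loaded → no_display]. Adds no_display.
Round 2: (5) [no_display → fan_spinning]. Adds fan_spinning.
Round 3: (2) [fan_spinning → psu_ok]. Adds psu_ok.
Round 4: (1) [psu_ok → update_required]. Adds update_required.
Fixed point reached. network_up is concluded only by (3); (3) needs beep_code_3 (never derived).

no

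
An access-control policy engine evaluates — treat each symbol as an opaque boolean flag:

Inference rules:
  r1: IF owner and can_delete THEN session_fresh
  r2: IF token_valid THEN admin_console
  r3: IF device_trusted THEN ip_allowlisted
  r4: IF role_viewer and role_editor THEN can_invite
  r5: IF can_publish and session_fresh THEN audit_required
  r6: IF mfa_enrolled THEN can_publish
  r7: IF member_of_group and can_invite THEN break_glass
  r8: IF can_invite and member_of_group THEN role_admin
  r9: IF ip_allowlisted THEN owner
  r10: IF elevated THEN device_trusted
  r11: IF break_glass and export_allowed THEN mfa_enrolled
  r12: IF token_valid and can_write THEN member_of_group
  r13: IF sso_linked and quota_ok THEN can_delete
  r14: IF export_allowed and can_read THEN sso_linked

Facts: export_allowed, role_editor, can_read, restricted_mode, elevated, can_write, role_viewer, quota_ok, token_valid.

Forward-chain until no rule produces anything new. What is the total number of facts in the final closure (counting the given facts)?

Round 1 fires r2, r4, r10, r12, r14, giving admin_console, can_invite, device_trusted, member_of_group, sso_linked.
Round 2 fires r3, r7, r8, r13, giving ip_allowlisted, break_glass, role_admin, can_delete.
Round 3 fires r9, r11, giving owner, mfa_enrolled.
Round 4 fires r1, r6, giving session_fresh, can_publish.
Round 5 fires r5, giving audit_required.
Closure: {admin_console, audit_required, break_glass, can_delete, can_invite, can_publish, can_read, can_write, device_trusted, elevated, export_allowed, ip_allowlisted, member_of_group, mfa_enrolled, owner, quota_ok, restricted_mode, role_admin, role_editor, role_viewer, session_fresh, sso_linked, token_valid} — 23 facts.

23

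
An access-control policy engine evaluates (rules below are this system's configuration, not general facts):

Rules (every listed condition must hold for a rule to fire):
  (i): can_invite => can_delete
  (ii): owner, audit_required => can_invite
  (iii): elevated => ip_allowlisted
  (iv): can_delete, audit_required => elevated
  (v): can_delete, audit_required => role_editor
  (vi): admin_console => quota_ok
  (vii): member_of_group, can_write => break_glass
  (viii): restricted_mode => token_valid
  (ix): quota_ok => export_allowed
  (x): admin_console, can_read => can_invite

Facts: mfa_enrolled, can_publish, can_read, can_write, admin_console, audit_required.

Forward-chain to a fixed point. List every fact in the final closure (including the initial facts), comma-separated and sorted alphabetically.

admin_console, audit_required, can_delete, can_invite, can_publish, can_read, can_write, elevated, export_allowed, ip_allowlisted, mfa_enrolled, quota_ok, role_editor

[1] (vi) [admin_console => quota_ok]; (x) [admin_console, can_read => can_invite]. ⇒ new: quota_ok, can_invite.
[2] (i) [can_invite => can_delete]; (ix) [quota_ok => export_allowed]. ⇒ new: can_delete, export_allowed.
[3] (iv) [can_delete, audit_required => elevated]; (v) [can_delete, audit_required => role_editor]. ⇒ new: elevated, role_editor.
[4] (iii) [elevated => ip_allowlisted]. ⇒ new: ip_allowlisted.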